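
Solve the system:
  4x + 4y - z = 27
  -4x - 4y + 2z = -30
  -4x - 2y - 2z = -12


Using Cramer's rule. Expand each determinant along the first row.
D  = 4*[(-4)*(-2) - 2*(-2)] - 4*[(-4)*(-2) - 2*(-4)] + (-1)*[(-4)*(-2) - (-4)*(-4)]
  = 4*(12) - 4*(16) + (-1)*(-8) = -8
Dx = 27*[(-4)*(-2) - 2*(-2)] - 4*[(-30)*(-2) - 2*(-12)] + (-1)*[(-30)*(-2) - (-4)*(-12)]
  = 27*(12) - 4*(84) + (-1)*(12) = -24
Dy = 4*[(-30)*(-2) - 2*(-12)] - 27*[(-4)*(-2) - 2*(-4)] + (-1)*[(-4)*(-12) - (-30)*(-4)]
  = 4*(84) - 27*(16) + (-1)*(-72) = -24
Dz = 4*[(-4)*(-12) - (-30)*(-2)] - 4*[(-4)*(-12) - (-30)*(-4)] + 27*[(-4)*(-2) - (-4)*(-4)]
  = 4*(-12) - 4*(-72) + 27*(-8) = 24
x = Dx/D = -24/-8 = 3, y = Dy/D = -24/-8 = 3, z = Dz/D = 24/-8 = -3
Check eq1: (4)(3) + (4)(3) + (-1)(-3) = 27 = 27 ✓
Check eq2: (-4)(3) + (-4)(3) + (2)(-3) = -30 = -30 ✓
Check eq3: (-4)(3) + (-2)(3) + (-2)(-3) = -12 = -12 ✓

x = 3, y = 3, z = -3


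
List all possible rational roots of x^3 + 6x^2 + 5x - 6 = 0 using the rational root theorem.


Rational root theorem: possible roots are ±p/q where:
  p divides the constant term (-6): p ∈ {1, 2, 3, 6}
  q divides the leading coefficient (1): q ∈ {1}

All possible rational roots: -6, -3, -2, -1, 1, 2, 3, 6

-6, -3, -2, -1, 1, 2, 3, 6


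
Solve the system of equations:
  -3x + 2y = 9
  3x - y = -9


Using Cramer's rule:
Determinant D = (-3)(-1) - (3)(2) = 3 - 6 = -3
Dx = (9)(-1) - (-9)(2) = -9 + 18 = 9
Dy = (-3)(-9) - (3)(9) = 27 - 27 = 0
x = Dx/D = 9/-3 = -3
y = Dy/D = 0/-3 = 0

x = -3, y = 0


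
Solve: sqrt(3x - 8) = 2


Square both sides: 3x - 8 = 2^2 = 4
3x = 4 + 8 = 12
x = 4
Check: sqrt(3*4 - 8) = sqrt(4) = 2 ✓

x = 4


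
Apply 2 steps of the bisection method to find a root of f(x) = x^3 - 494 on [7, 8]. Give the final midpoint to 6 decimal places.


f(x) = x^3 - 494
f(7) = -151 < 0
f(8) = 18 > 0

Step 1: midpoint = (7.000000 + 8.000000)/2 = 7.500000
  f(7.500000) = -72.125000
  f(mid) < 0, so root is in [7.500000, 8.000000]

Step 2: midpoint = (7.500000 + 8.000000)/2 = 7.750000
  f(7.750000) = -28.515625
  f(mid) < 0, so root is in [7.750000, 8.000000]

midpoint = 7.750000


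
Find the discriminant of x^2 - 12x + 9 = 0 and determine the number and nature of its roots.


For ax^2 + bx + c = 0, discriminant D = b^2 - 4ac
Here a = 1, b = -12, c = 9
D = (-12)^2 - 4(1)(9) = 144 - 36 = 108

D = 108 > 0 but not a perfect square
The equation has 2 distinct real irrational roots.

Discriminant = 108, 2 distinct real irrational roots


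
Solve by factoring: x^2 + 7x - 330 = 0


We need two numbers that multiply to -330 and add to 7.
Those numbers are 22 and -15 (since 22 * (-15) = -330 and 22 + (-15) = 7).
So x^2 + 7x - 330 = (x + 22)(x - 15) = 0
Setting each factor to zero: x = -22 or x = 15

x = -22, x = 15


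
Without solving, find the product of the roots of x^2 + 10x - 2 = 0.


By Vieta's formulas for ax^2 + bx + c = 0:
  Sum of roots = -b/a
  Product of roots = c/a

Here a = 1, b = 10, c = -2
Sum = -(10)/1 = -10
Product = -2/1 = -2

Product = -2


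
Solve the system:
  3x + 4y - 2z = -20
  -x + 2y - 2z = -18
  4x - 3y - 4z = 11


Using Cramer's rule. Expand each determinant along the first row.
D  = 3*[2*(-4) - (-2)*(-3)] - 4*[(-1)*(-4) - (-2)*4] + (-2)*[(-1)*(-3) - 2*4]
  = 3*(-14) - 4*(12) + (-2)*(-5) = -80
Dx = (-20)*[2*(-4) - (-2)*(-3)] - 4*[(-18)*(-4) - (-2)*11] + (-2)*[(-18)*(-3) - 2*11]
  = (-20)*(-14) - 4*(94) + (-2)*(32) = -160
Dy = 3*[(-18)*(-4) - (-2)*11] - (-20)*[(-1)*(-4) - (-2)*4] + (-2)*[(-1)*11 - (-18)*4]
  = 3*(94) - (-20)*(12) + (-2)*(61) = 400
Dz = 3*[2*11 - (-18)*(-3)] - 4*[(-1)*11 - (-18)*4] + (-20)*[(-1)*(-3) - 2*4]
  = 3*(-32) - 4*(61) + (-20)*(-5) = -240
x = Dx/D = -160/-80 = 2, y = Dy/D = 400/-80 = -5, z = Dz/D = -240/-80 = 3
Check eq1: (3)(2) + (4)(-5) + (-2)(3) = -20 = -20 ✓
Check eq2: (-1)(2) + (2)(-5) + (-2)(3) = -18 = -18 ✓
Check eq3: (4)(2) + (-3)(-5) + (-4)(3) = 11 = 11 ✓

x = 2, y = -5, z = 3


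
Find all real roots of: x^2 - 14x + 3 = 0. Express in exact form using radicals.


Using the quadratic formula: x = (-b ± sqrt(b^2 - 4ac)) / (2a)
Here a = 1, b = -14, c = 3
Discriminant = b^2 - 4ac = (-14)^2 - 4(1)(3) = 196 - 12 = 184
Since discriminant = 184 > 0, there are two real roots.
x = (14 ± 2*sqrt(46)) / 2
Simplifying: x = 7 ± sqrt(46)
Numerically: x ≈ 13.7823 or x ≈ 0.2177

x = 7 + sqrt(46) or x = 7 - sqrt(46)


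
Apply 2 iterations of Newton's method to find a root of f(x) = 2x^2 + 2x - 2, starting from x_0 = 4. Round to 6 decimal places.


Newton's method: x_(n+1) = x_n - f(x_n)/f'(x_n)
f(x) = 2x^2 + 2x - 2
f'(x) = 4x + 2

Iteration 1:
  f(4.000000) = 38.000000
  f'(4.000000) = 18.000000
  x_1 = 4.000000 - (38.000000)/(18.000000) = 1.888889

Iteration 2:
  f(1.888889) = 8.913580
  f'(1.888889) = 9.555556
  x_2 = 1.888889 - (8.913580)/(9.555556) = 0.956072

x_2 = 0.956072


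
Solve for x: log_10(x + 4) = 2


Convert to exponential form: x + 4 = 10^2 = 100
x = 100 - 4 = 96
Check: log_10(96 + 4) = log_10(100) = log_10(100) = 2 ✓

x = 96


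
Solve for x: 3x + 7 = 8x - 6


Starting with: 3x + 7 = 8x - 6
Move all x terms to left: (3 - 8)x = -6 - 7
Simplify: -5x = -13
Divide both sides by -5: x = 13/5

x = 13/5


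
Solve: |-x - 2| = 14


An absolute value equation |expr| = 14 gives two cases:
Case 1: -x - 2 = 14
  -x = 16, so x = -16
Case 2: -x - 2 = -14
  -x = -12, so x = 12

x = -16, x = 12


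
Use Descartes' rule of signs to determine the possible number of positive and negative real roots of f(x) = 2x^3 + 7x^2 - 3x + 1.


Descartes' rule of signs:

For positive roots, count sign changes in f(x) = 2x^3 + 7x^2 - 3x + 1:
Signs of coefficients: +, +, -, +
Number of sign changes: 2
Possible positive real roots: 2, 0

For negative roots, examine f(-x) = -2x^3 + 7x^2 + 3x + 1:
Signs of coefficients: -, +, +, +
Number of sign changes: 1
Possible negative real roots: 1

Positive roots: 2 or 0; Negative roots: 1


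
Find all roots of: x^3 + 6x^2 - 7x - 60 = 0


Let p(x) = x^3 + 6x^2 - 7x - 60. By the rational root theorem (leading coefficient 1), any rational root is an integer divisor of 60: try ±1, ±2, ... in turn.
Test x = 1: value = -60 ≠ 0.
Test x = -1: value = -48 ≠ 0.
Test x = 2: value = -42 ≠ 0.
Test x = -2: value = -30 ≠ 0.
Test x = 3: value = 0 ✓, so (x - 3) is a factor.
Synthetic division by (x - 3): bring down 1; 1(3) + 6 = 9; 9(3) - 7 = 20; 20(3) - 60 = 0 → quotient x^2 + 9x + 20, remainder 0.
Solve the quadratic x^2 + 9x + 20 = 0: discriminant = 9^2 - 4(1)(20) = 81 - 80 = 1.
sqrt(1) = 1, so x = (-9 ± 1)/2: x = -4 or x = -5.
Collecting all roots found:

x = -5, x = -4, x = 3


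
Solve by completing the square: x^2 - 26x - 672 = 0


Start: x^2 - 26x - 672 = 0
Move constant: x^2 - 26x = 672
Half of -26 is -13, squared is 169
Add 169 to both sides: x^2 - 26x + 169 = 841
(x - 13)^2 = 841
x - 13 = ±29
x = 13 + 29 = 42 or x = 13 - 29 = -16

x = -16, x = 42


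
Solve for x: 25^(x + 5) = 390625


Express both sides with the same base.
390625 = 25^4
Since the bases match, equate exponents: x + 5 = 4
So x = 4 - (5) = -1

x = -1


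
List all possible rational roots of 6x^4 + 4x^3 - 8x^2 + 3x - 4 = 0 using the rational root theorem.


Rational root theorem: possible roots are ±p/q where:
  p divides the constant term (-4): p ∈ {1, 2, 4}
  q divides the leading coefficient (6): q ∈ {1, 2, 3, 6}

All possible rational roots: -4, -2, -4/3, -1, -2/3, -1/2, -1/3, -1/6, 1/6, 1/3, 1/2, 2/3, 1, 4/3, 2, 4

-4, -2, -4/3, -1, -2/3, -1/2, -1/3, -1/6, 1/6, 1/3, 1/2, 2/3, 1, 4/3, 2, 4


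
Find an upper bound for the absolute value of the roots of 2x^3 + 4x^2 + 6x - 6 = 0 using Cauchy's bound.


Cauchy's bound: all roots r satisfy |r| <= 1 + max(|a_i/a_n|) for i = 0,...,n-1
where a_n is the leading coefficient.

Coefficients: [2, 4, 6, -6]
Leading coefficient a_n = 2
Ratios |a_i/a_n|: 2, 3, 3
Maximum ratio: 3
Cauchy's bound: |r| <= 1 + 3 = 4

Upper bound = 4


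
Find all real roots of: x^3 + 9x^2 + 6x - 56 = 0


Let p(x) = x^3 + 9x^2 + 6x - 56. By the rational root theorem (leading coefficient 1), any rational root is an integer divisor of 56: try ±1, ±2, ... in turn.
Test x = 1: value = -40 ≠ 0.
Test x = -1: value = -54 ≠ 0.
Test x = 2: value = 0 ✓, so (x - 2) is a factor.
Synthetic division by (x - 2): bring down 1; 1(2) + 9 = 11; 11(2) + 6 = 28; 28(2) - 56 = 0 → quotient x^2 + 11x + 28, remainder 0.
Solve the quadratic x^2 + 11x + 28 = 0: discriminant = 11^2 - 4(1)(28) = 121 - 112 = 9.
sqrt(9) = 3, so x = (-11 ± 3)/2: x = -4 or x = -7.

x = -7, x = -4, x = 2


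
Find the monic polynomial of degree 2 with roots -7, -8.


A monic polynomial with roots -7, -8 is:
p(x) = (x + 7)(x + 8)
After multiplying by (x + 7): x + 7
After multiplying by (x + 8): x^2 + 15x + 56

x^2 + 15x + 56


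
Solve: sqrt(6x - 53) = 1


Square both sides: 6x - 53 = 1^2 = 1
6x = 1 + 53 = 54
x = 9
Check: sqrt(6*9 - 53) = sqrt(1) = 1 ✓

x = 9


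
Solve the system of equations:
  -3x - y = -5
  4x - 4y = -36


Using Cramer's rule:
Determinant D = (-3)(-4) - (4)(-1) = 12 + 4 = 16
Dx = (-5)(-4) - (-36)(-1) = 20 - 36 = -16
Dy = (-3)(-36) - (4)(-5) = 108 + 20 = 128
x = Dx/D = -16/16 = -1
y = Dy/D = 128/16 = 8

x = -1, y = 8


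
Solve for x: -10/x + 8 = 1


Subtract 8 from both sides: -10/x = -7
Multiply both sides by x: -10 = -7 * x
Divide by -7: x = 10/7

x = 10/7


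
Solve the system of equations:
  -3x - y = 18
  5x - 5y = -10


Using Cramer's rule:
Determinant D = (-3)(-5) - (5)(-1) = 15 + 5 = 20
Dx = (18)(-5) - (-10)(-1) = -90 - 10 = -100
Dy = (-3)(-10) - (5)(18) = 30 - 90 = -60
x = Dx/D = -100/20 = -5
y = Dy/D = -60/20 = -3

x = -5, y = -3


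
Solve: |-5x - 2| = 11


An absolute value equation |expr| = 11 gives two cases:
Case 1: -5x - 2 = 11
  -5x = 13, so x = -13/5
Case 2: -5x - 2 = -11
  -5x = -9, so x = 9/5

x = -13/5, x = 9/5


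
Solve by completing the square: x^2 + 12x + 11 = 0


Start: x^2 + 12x + 11 = 0
Move constant: x^2 + 12x = -11
Half of 12 is 6, squared is 36
Add 36 to both sides: x^2 + 12x + 36 = 25
(x + 6)^2 = 25
x + 6 = ±5
x = -6 + 5 = -1 or x = -6 - 5 = -11

x = -11, x = -1


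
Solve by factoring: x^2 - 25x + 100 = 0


We need two numbers that multiply to 100 and add to -25.
Those numbers are -5 and -20 (since (-5) * (-20) = 100 and (-5) + (-20) = -25).
So x^2 - 25x + 100 = (x - 5)(x - 20) = 0
Setting each factor to zero: x = 5 or x = 20

x = 5, x = 20


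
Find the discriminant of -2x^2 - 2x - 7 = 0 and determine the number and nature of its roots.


For ax^2 + bx + c = 0, discriminant D = b^2 - 4ac
Here a = -2, b = -2, c = -7
D = (-2)^2 - 4(-2)(-7) = 4 - 56 = -52

D = -52 < 0
The equation has no real roots (2 complex conjugate roots).

Discriminant = -52, no real roots (2 complex conjugate roots)


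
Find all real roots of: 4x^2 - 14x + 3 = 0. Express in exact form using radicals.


Using the quadratic formula: x = (-b ± sqrt(b^2 - 4ac)) / (2a)
Here a = 4, b = -14, c = 3
Discriminant = b^2 - 4ac = (-14)^2 - 4(4)(3) = 196 - 48 = 148
Since discriminant = 148 > 0, there are two real roots.
x = (14 ± 2*sqrt(37)) / 8
Simplifying: x = (7 ± sqrt(37)) / 4
Numerically: x ≈ 3.2707 or x ≈ 0.2293

x = (7 + sqrt(37)) / 4 or x = (7 - sqrt(37)) / 4


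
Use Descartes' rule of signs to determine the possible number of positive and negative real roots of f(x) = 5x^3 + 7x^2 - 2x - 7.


Descartes' rule of signs:

For positive roots, count sign changes in f(x) = 5x^3 + 7x^2 - 2x - 7:
Signs of coefficients: +, +, -, -
Number of sign changes: 1
Possible positive real roots: 1

For negative roots, examine f(-x) = -5x^3 + 7x^2 + 2x - 7:
Signs of coefficients: -, +, +, -
Number of sign changes: 2
Possible negative real roots: 2, 0

Positive roots: 1; Negative roots: 2 or 0


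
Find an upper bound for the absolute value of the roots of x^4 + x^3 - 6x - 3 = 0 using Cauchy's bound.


Cauchy's bound: all roots r satisfy |r| <= 1 + max(|a_i/a_n|) for i = 0,...,n-1
where a_n is the leading coefficient.

Coefficients: [1, 1, 0, -6, -3]
Leading coefficient a_n = 1
Ratios |a_i/a_n|: 1, 0, 6, 3
Maximum ratio: 6
Cauchy's bound: |r| <= 1 + 6 = 7

Upper bound = 7


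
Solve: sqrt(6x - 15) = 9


Square both sides: 6x - 15 = 9^2 = 81
6x = 81 + 15 = 96
x = 16
Check: sqrt(6*16 - 15) = sqrt(81) = 9 ✓

x = 16


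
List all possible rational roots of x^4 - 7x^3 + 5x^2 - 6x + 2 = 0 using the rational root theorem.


Rational root theorem: possible roots are ±p/q where:
  p divides the constant term (2): p ∈ {1, 2}
  q divides the leading coefficient (1): q ∈ {1}

All possible rational roots: -2, -1, 1, 2

-2, -1, 1, 2


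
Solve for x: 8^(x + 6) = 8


Express both sides with the same base.
8 = 8^1
Since the bases match, equate exponents: x + 6 = 1
So x = 1 - (6) = -5

x = -5


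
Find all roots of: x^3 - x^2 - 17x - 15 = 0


Let p(x) = x^3 - x^2 - 17x - 15. By the rational root theorem (leading coefficient 1), any rational root is an integer divisor of 15: try ±1, ±2, ... in turn.
Test x = 1: value = -32 ≠ 0.
Test x = -1: value = 0 ✓, so (x + 1) is a factor.
Synthetic division by (x + 1): bring down 1; 1(-1) - 1 = -2; (-2)(-1) - 17 = -15; (-15)(-1) - 15 = 0 → quotient x^2 - 2x - 15, remainder 0.
Solve the quadratic x^2 - 2x - 15 = 0: discriminant = (-2)^2 - 4(1)(-15) = 4 + 60 = 64.
sqrt(64) = 8, so x = (2 ± 8)/2: x = 5 or x = -3.
Collecting all roots found:

x = -3, x = -1, x = 5


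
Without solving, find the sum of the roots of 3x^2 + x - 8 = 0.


By Vieta's formulas for ax^2 + bx + c = 0:
  Sum of roots = -b/a
  Product of roots = c/a

Here a = 3, b = 1, c = -8
Sum = -(1)/3 = -1/3
Product = -8/3 = -8/3

Sum = -1/3


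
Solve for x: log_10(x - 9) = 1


Convert to exponential form: x - 9 = 10^1 = 10
x = 10 + 9 = 19
Check: log_10(19 - 9) = log_10(10) = log_10(10) = 1 ✓

x = 19


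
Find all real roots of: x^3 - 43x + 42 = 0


Let p(x) = x^3 - 43x + 42. By the rational root theorem (leading coefficient 1), any rational root is an integer divisor of 42: try ±1, ±2, ... in turn.
Test x = 1: value = 0 ✓, so (x - 1) is a factor.
Synthetic division by (x - 1): bring down 1; 1(1) + 0 = 1; 1(1) - 43 = -42; (-42)(1) + 42 = 0 → quotient x^2 + x - 42, remainder 0.
Solve the quadratic x^2 + x - 42 = 0: discriminant = 1^2 - 4(1)(-42) = 1 + 168 = 169.
sqrt(169) = 13, so x = (-1 ± 13)/2: x = 6 or x = -7.

x = -7, x = 1, x = 6


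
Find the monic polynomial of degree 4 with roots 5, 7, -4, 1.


A monic polynomial with roots 5, 7, -4, 1 is:
p(x) = (x - 5)(x - 7)(x + 4)(x - 1)
After multiplying by (x - 5): x - 5
After multiplying by (x - 7): x^2 - 12x + 35
After multiplying by (x + 4): x^3 - 8x^2 - 13x + 140
After multiplying by (x - 1): x^4 - 9x^3 - 5x^2 + 153x - 140

x^4 - 9x^3 - 5x^2 + 153x - 140


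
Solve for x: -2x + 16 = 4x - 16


Starting with: -2x + 16 = 4x - 16
Move all x terms to left: (-2 - 4)x = -16 - 16
Simplify: -6x = -32
Divide both sides by -6: x = 16/3

x = 16/3


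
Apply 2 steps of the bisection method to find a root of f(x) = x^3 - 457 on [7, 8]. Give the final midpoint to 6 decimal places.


f(x) = x^3 - 457
f(7) = -114 < 0
f(8) = 55 > 0

Step 1: midpoint = (7.000000 + 8.000000)/2 = 7.500000
  f(7.500000) = -35.125000
  f(mid) < 0, so root is in [7.500000, 8.000000]

Step 2: midpoint = (7.500000 + 8.000000)/2 = 7.750000
  f(7.750000) = 8.484375
  f(mid) > 0, so root is in [7.500000, 7.750000]

midpoint = 7.750000


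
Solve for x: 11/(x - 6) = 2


Multiply both sides by (x - 6): 11 = 2(x - 6)
Distribute: 11 = 2x - 12
2x = 11 + 12 = 23
x = 23/2

x = 23/2


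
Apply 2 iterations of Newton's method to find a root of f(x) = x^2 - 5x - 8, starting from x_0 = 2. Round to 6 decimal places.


Newton's method: x_(n+1) = x_n - f(x_n)/f'(x_n)
f(x) = x^2 - 5x - 8
f'(x) = 2x - 5

Iteration 1:
  f(2.000000) = -14.000000
  f'(2.000000) = -1.000000
  x_1 = 2.000000 - (-14.000000)/(-1.000000) = -12.000000

Iteration 2:
  f(-12.000000) = 196.000000
  f'(-12.000000) = -29.000000
  x_2 = -12.000000 - (196.000000)/(-29.000000) = -5.241379

x_2 = -5.241379


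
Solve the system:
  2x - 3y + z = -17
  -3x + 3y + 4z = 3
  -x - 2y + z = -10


Using Cramer's rule. Expand each determinant along the first row.
D  = 2*[3*1 - 4*(-2)] - (-3)*[(-3)*1 - 4*(-1)] + 1*[(-3)*(-2) - 3*(-1)]
  = 2*(11) - (-3)*(1) + 1*(9) = 34
Dx = (-17)*[3*1 - 4*(-2)] - (-3)*[3*1 - 4*(-10)] + 1*[3*(-2) - 3*(-10)]
  = (-17)*(11) - (-3)*(43) + 1*(24) = -34
Dy = 2*[3*1 - 4*(-10)] - (-17)*[(-3)*1 - 4*(-1)] + 1*[(-3)*(-10) - 3*(-1)]
  = 2*(43) - (-17)*(1) + 1*(33) = 136
Dz = 2*[3*(-10) - 3*(-2)] - (-3)*[(-3)*(-10) - 3*(-1)] + (-17)*[(-3)*(-2) - 3*(-1)]
  = 2*(-24) - (-3)*(33) + (-17)*(9) = -102
x = Dx/D = -34/34 = -1, y = Dy/D = 136/34 = 4, z = Dz/D = -102/34 = -3
Check eq1: (2)(-1) + (-3)(4) + (1)(-3) = -17 = -17 ✓
Check eq2: (-3)(-1) + (3)(4) + (4)(-3) = 3 = 3 ✓
Check eq3: (-1)(-1) + (-2)(4) + (1)(-3) = -10 = -10 ✓

x = -1, y = 4, z = -3


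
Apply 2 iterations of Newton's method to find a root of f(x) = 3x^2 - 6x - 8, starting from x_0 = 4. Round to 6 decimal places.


Newton's method: x_(n+1) = x_n - f(x_n)/f'(x_n)
f(x) = 3x^2 - 6x - 8
f'(x) = 6x - 6

Iteration 1:
  f(4.000000) = 16.000000
  f'(4.000000) = 18.000000
  x_1 = 4.000000 - (16.000000)/(18.000000) = 3.111111

Iteration 2:
  f(3.111111) = 2.370370
  f'(3.111111) = 12.666667
  x_2 = 3.111111 - (2.370370)/(12.666667) = 2.923977

x_2 = 2.923977


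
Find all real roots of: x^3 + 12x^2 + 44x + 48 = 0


Let p(x) = x^3 + 12x^2 + 44x + 48. By the rational root theorem (leading coefficient 1), any rational root is an integer divisor of 48: try ±1, ±2, ... in turn.
Test x = 1: value = 105 ≠ 0.
Test x = -1: value = 15 ≠ 0.
Test x = 2: value = 192 ≠ 0.
Test x = -2: value = 0 ✓, so (x + 2) is a factor.
Synthetic division by (x + 2): bring down 1; 1(-2) + 12 = 10; 10(-2) + 44 = 24; 24(-2) + 48 = 0 → quotient x^2 + 10x + 24, remainder 0.
Solve the quadratic x^2 + 10x + 24 = 0: discriminant = 10^2 - 4(1)(24) = 100 - 96 = 4.
sqrt(4) = 2, so x = (-10 ± 2)/2: x = -4 or x = -6.

x = -6, x = -4, x = -2


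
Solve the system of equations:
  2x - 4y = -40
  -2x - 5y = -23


Using Cramer's rule:
Determinant D = (2)(-5) - (-2)(-4) = -10 - 8 = -18
Dx = (-40)(-5) - (-23)(-4) = 200 - 92 = 108
Dy = (2)(-23) - (-2)(-40) = -46 - 80 = -126
x = Dx/D = 108/-18 = -6
y = Dy/D = -126/-18 = 7

x = -6, y = 7


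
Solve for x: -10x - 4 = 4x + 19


Starting with: -10x - 4 = 4x + 19
Move all x terms to left: (-10 - 4)x = 19 + 4
Simplify: -14x = 23
Divide both sides by -14: x = -23/14

x = -23/14


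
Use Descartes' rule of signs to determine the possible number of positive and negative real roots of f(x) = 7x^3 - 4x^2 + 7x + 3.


Descartes' rule of signs:

For positive roots, count sign changes in f(x) = 7x^3 - 4x^2 + 7x + 3:
Signs of coefficients: +, -, +, +
Number of sign changes: 2
Possible positive real roots: 2, 0

For negative roots, examine f(-x) = -7x^3 - 4x^2 - 7x + 3:
Signs of coefficients: -, -, -, +
Number of sign changes: 1
Possible negative real roots: 1

Positive roots: 2 or 0; Negative roots: 1


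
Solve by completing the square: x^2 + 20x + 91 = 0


Start: x^2 + 20x + 91 = 0
Move constant: x^2 + 20x = -91
Half of 20 is 10, squared is 100
Add 100 to both sides: x^2 + 20x + 100 = 9
(x + 10)^2 = 9
x + 10 = ±3
x = -10 + 3 = -7 or x = -10 - 3 = -13

x = -13, x = -7


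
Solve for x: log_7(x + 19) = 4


Convert to exponential form: x + 19 = 7^4 = 2401
x = 2401 - 19 = 2382
Check: log_7(2382 + 19) = log_7(2401) = log_7(2401) = 4 ✓

x = 2382


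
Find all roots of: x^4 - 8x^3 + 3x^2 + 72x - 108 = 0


Let p(x) = x^4 - 8x^3 + 3x^2 + 72x - 108. By the rational root theorem (leading coefficient 1), any rational root is an integer divisor of 108: try ±1, ±2, ... in turn.
Test x = 1: value = -40 ≠ 0.
Test x = -1: value = -168 ≠ 0.
Test x = 2: value = 0 ✓, so (x - 2) is a factor.
Synthetic division by (x - 2): bring down 1; 1(2) - 8 = -6; (-6)(2) + 3 = -9; (-9)(2) + 72 = 54; 54(2) - 108 = 0 → quotient x^3 - 6x^2 - 9x + 54, remainder 0.
Continue with the quotient x^3 - 6x^2 - 9x + 54 (candidates must divide 54; re-test x = 2 first in case it repeats).
Test x = 2: value = 20 ≠ 0.
Test x = -2: value = 40 ≠ 0.
Test x = 3: value = 0 ✓, so (x - 3) is a factor.
Synthetic division by (x - 3): bring down 1; 1(3) - 6 = -3; (-3)(3) - 9 = -18; (-18)(3) + 54 = 0 → quotient x^2 - 3x - 18, remainder 0.
Solve the quadratic x^2 - 3x - 18 = 0: discriminant = (-3)^2 - 4(1)(-18) = 9 + 72 = 81.
sqrt(81) = 9, so x = (3 ± 9)/2: x = 6 or x = -3.
Collecting all roots found:

x = -3, x = 2, x = 3, x = 6


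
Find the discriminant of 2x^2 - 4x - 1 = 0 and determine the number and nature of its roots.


For ax^2 + bx + c = 0, discriminant D = b^2 - 4ac
Here a = 2, b = -4, c = -1
D = (-4)^2 - 4(2)(-1) = 16 + 8 = 24

D = 24 > 0 but not a perfect square
The equation has 2 distinct real irrational roots.

Discriminant = 24, 2 distinct real irrational roots


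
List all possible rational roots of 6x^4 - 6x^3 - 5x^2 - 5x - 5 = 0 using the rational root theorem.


Rational root theorem: possible roots are ±p/q where:
  p divides the constant term (-5): p ∈ {1, 5}
  q divides the leading coefficient (6): q ∈ {1, 2, 3, 6}

All possible rational roots: -5, -5/2, -5/3, -1, -5/6, -1/2, -1/3, -1/6, 1/6, 1/3, 1/2, 5/6, 1, 5/3, 5/2, 5

-5, -5/2, -5/3, -1, -5/6, -1/2, -1/3, -1/6, 1/6, 1/3, 1/2, 5/6, 1, 5/3, 5/2, 5


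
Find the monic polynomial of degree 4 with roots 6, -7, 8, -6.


A monic polynomial with roots 6, -7, 8, -6 is:
p(x) = (x - 6)(x + 7)(x - 8)(x + 6)
After multiplying by (x - 6): x - 6
After multiplying by (x + 7): x^2 + x - 42
After multiplying by (x - 8): x^3 - 7x^2 - 50x + 336
After multiplying by (x + 6): x^4 - x^3 - 92x^2 + 36x + 2016

x^4 - x^3 - 92x^2 + 36x + 2016


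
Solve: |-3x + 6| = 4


An absolute value equation |expr| = 4 gives two cases:
Case 1: -3x + 6 = 4
  -3x = -2, so x = 2/3
Case 2: -3x + 6 = -4
  -3x = -10, so x = 10/3

x = 2/3, x = 10/3


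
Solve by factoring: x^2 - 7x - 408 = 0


We need two numbers that multiply to -408 and add to -7.
Those numbers are 17 and -24 (since 17 * (-24) = -408 and 17 + (-24) = -7).
So x^2 - 7x - 408 = (x + 17)(x - 24) = 0
Setting each factor to zero: x = -17 or x = 24

x = -17, x = 24


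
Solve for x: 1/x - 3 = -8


Subtract -3 from both sides: 1/x = -5
Multiply both sides by x: 1 = -5 * x
Divide by -5: x = -1/5

x = -1/5


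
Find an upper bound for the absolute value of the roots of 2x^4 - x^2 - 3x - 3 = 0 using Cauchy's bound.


Cauchy's bound: all roots r satisfy |r| <= 1 + max(|a_i/a_n|) for i = 0,...,n-1
where a_n is the leading coefficient.

Coefficients: [2, 0, -1, -3, -3]
Leading coefficient a_n = 2
Ratios |a_i/a_n|: 0, 1/2, 3/2, 3/2
Maximum ratio: 3/2
Cauchy's bound: |r| <= 1 + 3/2 = 5/2

Upper bound = 5/2


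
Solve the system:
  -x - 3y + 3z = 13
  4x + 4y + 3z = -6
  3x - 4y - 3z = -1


Using Cramer's rule. Expand each determinant along the first row.
D  = (-1)*[4*(-3) - 3*(-4)] - (-3)*[4*(-3) - 3*3] + 3*[4*(-4) - 4*3]
  = (-1)*(0) - (-3)*(-21) + 3*(-28) = -147
Dx = 13*[4*(-3) - 3*(-4)] - (-3)*[(-6)*(-3) - 3*(-1)] + 3*[(-6)*(-4) - 4*(-1)]
  = 13*(0) - (-3)*(21) + 3*(28) = 147
Dy = (-1)*[(-6)*(-3) - 3*(-1)] - 13*[4*(-3) - 3*3] + 3*[4*(-1) - (-6)*3]
  = (-1)*(21) - 13*(-21) + 3*(14) = 294
Dz = (-1)*[4*(-1) - (-6)*(-4)] - (-3)*[4*(-1) - (-6)*3] + 13*[4*(-4) - 4*3]
  = (-1)*(-28) - (-3)*(14) + 13*(-28) = -294
x = Dx/D = 147/-147 = -1, y = Dy/D = 294/-147 = -2, z = Dz/D = -294/-147 = 2
Check eq1: (-1)(-1) + (-3)(-2) + (3)(2) = 13 = 13 ✓
Check eq2: (4)(-1) + (4)(-2) + (3)(2) = -6 = -6 ✓
Check eq3: (3)(-1) + (-4)(-2) + (-3)(2) = -1 = -1 ✓

x = -1, y = -2, z = 2


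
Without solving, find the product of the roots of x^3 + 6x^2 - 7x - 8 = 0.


By Vieta's formulas for x^3 + bx^2 + cx + d = 0:
  r1 + r2 + r3 = -b/a = -6
  r1*r2 + r1*r3 + r2*r3 = c/a = -7
  r1*r2*r3 = -d/a = 8


Product = 8


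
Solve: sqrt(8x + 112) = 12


Square both sides: 8x + 112 = 12^2 = 144
8x = 144 - 112 = 32
x = 4
Check: sqrt(8*4 + 112) = sqrt(144) = 12 ✓

x = 4


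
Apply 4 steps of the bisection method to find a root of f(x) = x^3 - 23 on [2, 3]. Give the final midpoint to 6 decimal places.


f(x) = x^3 - 23
f(2) = -15 < 0
f(3) = 4 > 0

Step 1: midpoint = (2.000000 + 3.000000)/2 = 2.500000
  f(2.500000) = -7.375000
  f(mid) < 0, so root is in [2.500000, 3.000000]

Step 2: midpoint = (2.500000 + 3.000000)/2 = 2.750000
  f(2.750000) = -2.203125
  f(mid) < 0, so root is in [2.750000, 3.000000]

Step 3: midpoint = (2.750000 + 3.000000)/2 = 2.875000
  f(2.875000) = 0.763672
  f(mid) > 0, so root is in [2.750000, 2.875000]

Step 4: midpoint = (2.750000 + 2.875000)/2 = 2.812500
  f(2.812500) = -0.752686
  f(mid) < 0, so root is in [2.812500, 2.875000]

midpoint = 2.812500


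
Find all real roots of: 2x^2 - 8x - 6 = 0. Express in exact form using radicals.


Using the quadratic formula: x = (-b ± sqrt(b^2 - 4ac)) / (2a)
Here a = 2, b = -8, c = -6
Discriminant = b^2 - 4ac = (-8)^2 - 4(2)(-6) = 64 + 48 = 112
Since discriminant = 112 > 0, there are two real roots.
x = (8 ± 4*sqrt(7)) / 4
Simplifying: x = 2 ± sqrt(7)
Numerically: x ≈ 4.6458 or x ≈ -0.6458

x = 2 + sqrt(7) or x = 2 - sqrt(7)


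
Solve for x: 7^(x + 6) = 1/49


Express both sides with the same base.
1/49 = 7^(-2)
Since the bases match, equate exponents: x + 6 = -2
So x = -2 - (6) = -8

x = -8


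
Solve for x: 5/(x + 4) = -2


Multiply both sides by (x + 4): 5 = -2(x + 4)
Distribute: 5 = -2x - 8
-2x = 5 + 8 = 13
x = -13/2

x = -13/2


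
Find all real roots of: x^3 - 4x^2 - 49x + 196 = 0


Let p(x) = x^3 - 4x^2 - 49x + 196. By the rational root theorem (leading coefficient 1), any rational root is an integer divisor of 196: try ±1, ±2, ... in turn.
Test x = 1: value = 144 ≠ 0.
Test x = -1: value = 240 ≠ 0.
Test x = 2: value = 90 ≠ 0.
Test x = -2: value = 270 ≠ 0.
Test x = 4: value = 0 ✓, so (x - 4) is a factor.
Synthetic division by (x - 4): bring down 1; 1(4) - 4 = 0; 0(4) - 49 = -49; (-49)(4) + 196 = 0 → quotient x^2 - 49, remainder 0.
Solve the quadratic x^2 - 49 = 0: discriminant = 0^2 - 4(1)(-49) = 0 + 196 = 196.
sqrt(196) = 14, so x = (0 ± 14)/2: x = 7 or x = -7.

x = -7, x = 4, x = 7


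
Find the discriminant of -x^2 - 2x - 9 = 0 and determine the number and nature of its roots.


For ax^2 + bx + c = 0, discriminant D = b^2 - 4ac
Here a = -1, b = -2, c = -9
D = (-2)^2 - 4(-1)(-9) = 4 - 36 = -32

D = -32 < 0
The equation has no real roots (2 complex conjugate roots).

Discriminant = -32, no real roots (2 complex conjugate roots)


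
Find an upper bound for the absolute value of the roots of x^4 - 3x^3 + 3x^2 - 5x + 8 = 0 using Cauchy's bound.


Cauchy's bound: all roots r satisfy |r| <= 1 + max(|a_i/a_n|) for i = 0,...,n-1
where a_n is the leading coefficient.

Coefficients: [1, -3, 3, -5, 8]
Leading coefficient a_n = 1
Ratios |a_i/a_n|: 3, 3, 5, 8
Maximum ratio: 8
Cauchy's bound: |r| <= 1 + 8 = 9

Upper bound = 9


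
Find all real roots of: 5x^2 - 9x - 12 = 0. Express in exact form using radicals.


Using the quadratic formula: x = (-b ± sqrt(b^2 - 4ac)) / (2a)
Here a = 5, b = -9, c = -12
Discriminant = b^2 - 4ac = (-9)^2 - 4(5)(-12) = 81 + 240 = 321
Since discriminant = 321 > 0, there are two real roots.
x = (9 ± sqrt(321)) / 10
Numerically: x ≈ 2.6916 or x ≈ -0.8916

x = (9 + sqrt(321)) / 10 or x = (9 - sqrt(321)) / 10


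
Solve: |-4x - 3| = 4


An absolute value equation |expr| = 4 gives two cases:
Case 1: -4x - 3 = 4
  -4x = 7, so x = -7/4
Case 2: -4x - 3 = -4
  -4x = -1, so x = 1/4

x = -7/4, x = 1/4


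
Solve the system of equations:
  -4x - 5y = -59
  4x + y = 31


Using Cramer's rule:
Determinant D = (-4)(1) - (4)(-5) = -4 + 20 = 16
Dx = (-59)(1) - (31)(-5) = -59 + 155 = 96
Dy = (-4)(31) - (4)(-59) = -124 + 236 = 112
x = Dx/D = 96/16 = 6
y = Dy/D = 112/16 = 7

x = 6, y = 7


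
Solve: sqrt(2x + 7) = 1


Square both sides: 2x + 7 = 1^2 = 1
2x = 1 - 7 = -6
x = -3
Check: sqrt(2*(-3) + 7) = sqrt(1) = 1 ✓

x = -3


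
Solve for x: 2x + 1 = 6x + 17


Starting with: 2x + 1 = 6x + 17
Move all x terms to left: (2 - 6)x = 17 - 1
Simplify: -4x = 16
Divide both sides by -4: x = -4

x = -4


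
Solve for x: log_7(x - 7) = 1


Convert to exponential form: x - 7 = 7^1 = 7
x = 7 + 7 = 14
Check: log_7(14 - 7) = log_7(7) = log_7(7) = 1 ✓

x = 14


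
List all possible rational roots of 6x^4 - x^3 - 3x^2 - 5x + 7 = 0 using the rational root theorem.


Rational root theorem: possible roots are ±p/q where:
  p divides the constant term (7): p ∈ {1, 7}
  q divides the leading coefficient (6): q ∈ {1, 2, 3, 6}

All possible rational roots: -7, -7/2, -7/3, -7/6, -1, -1/2, -1/3, -1/6, 1/6, 1/3, 1/2, 1, 7/6, 7/3, 7/2, 7

-7, -7/2, -7/3, -7/6, -1, -1/2, -1/3, -1/6, 1/6, 1/3, 1/2, 1, 7/6, 7/3, 7/2, 7


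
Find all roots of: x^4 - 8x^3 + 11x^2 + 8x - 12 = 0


Let p(x) = x^4 - 8x^3 + 11x^2 + 8x - 12. By the rational root theorem (leading coefficient 1), any rational root is an integer divisor of 12: try ±1, ±2, ... in turn.
Test x = 1: value = 0 ✓, so (x - 1) is a factor.
Synthetic division by (x - 1): bring down 1; 1(1) - 8 = -7; (-7)(1) + 11 = 4; 4(1) + 8 = 12; 12(1) - 12 = 0 → quotient x^3 - 7x^2 + 4x + 12, remainder 0.
Continue with the quotient x^3 - 7x^2 + 4x + 12 (candidates must divide 12; re-test x = 1 first in case it repeats).
Test x = 1: value = 10 ≠ 0.
Test x = -1: value = 0 ✓, so (x + 1) is a factor.
Synthetic division by (x + 1): bring down 1; 1(-1) - 7 = -8; (-8)(-1) + 4 = 12; 12(-1) + 12 = 0 → quotient x^2 - 8x + 12, remainder 0.
Solve the quadratic x^2 - 8x + 12 = 0: discriminant = (-8)^2 - 4(1)(12) = 64 - 48 = 16.
sqrt(16) = 4, so x = (8 ± 4)/2: x = 6 or x = 2.
Collecting all roots found:

x = -1, x = 1, x = 2, x = 6


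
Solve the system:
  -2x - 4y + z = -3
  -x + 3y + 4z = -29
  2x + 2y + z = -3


Using Cramer's rule. Expand each determinant along the first row.
D  = (-2)*[3*1 - 4*2] - (-4)*[(-1)*1 - 4*2] + 1*[(-1)*2 - 3*2]
  = (-2)*(-5) - (-4)*(-9) + 1*(-8) = -34
Dx = (-3)*[3*1 - 4*2] - (-4)*[(-29)*1 - 4*(-3)] + 1*[(-29)*2 - 3*(-3)]
  = (-3)*(-5) - (-4)*(-17) + 1*(-49) = -102
Dy = (-2)*[(-29)*1 - 4*(-3)] - (-3)*[(-1)*1 - 4*2] + 1*[(-1)*(-3) - (-29)*2]
  = (-2)*(-17) - (-3)*(-9) + 1*(61) = 68
Dz = (-2)*[3*(-3) - (-29)*2] - (-4)*[(-1)*(-3) - (-29)*2] + (-3)*[(-1)*2 - 3*2]
  = (-2)*(49) - (-4)*(61) + (-3)*(-8) = 170
x = Dx/D = -102/-34 = 3, y = Dy/D = 68/-34 = -2, z = Dz/D = 170/-34 = -5
Check eq1: (-2)(3) + (-4)(-2) + (1)(-5) = -3 = -3 ✓
Check eq2: (-1)(3) + (3)(-2) + (4)(-5) = -29 = -29 ✓
Check eq3: (2)(3) + (2)(-2) + (1)(-5) = -3 = -3 ✓

x = 3, y = -2, z = -5


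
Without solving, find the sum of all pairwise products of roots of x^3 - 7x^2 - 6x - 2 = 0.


By Vieta's formulas for x^3 + bx^2 + cx + d = 0:
  r1 + r2 + r3 = -b/a = 7
  r1*r2 + r1*r3 + r2*r3 = c/a = -6
  r1*r2*r3 = -d/a = 2


Sum of pairwise products = -6


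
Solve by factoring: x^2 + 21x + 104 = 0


We need two numbers that multiply to 104 and add to 21.
Those numbers are 8 and 13 (since 8 * 13 = 104 and 8 + 13 = 21).
So x^2 + 21x + 104 = (x + 8)(x + 13) = 0
Setting each factor to zero: x = -8 or x = -13

x = -13, x = -8


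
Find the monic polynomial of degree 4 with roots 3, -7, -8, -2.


A monic polynomial with roots 3, -7, -8, -2 is:
p(x) = (x - 3)(x + 7)(x + 8)(x + 2)
After multiplying by (x - 3): x - 3
After multiplying by (x + 7): x^2 + 4x - 21
After multiplying by (x + 8): x^3 + 12x^2 + 11x - 168
After multiplying by (x + 2): x^4 + 14x^3 + 35x^2 - 146x - 336

x^4 + 14x^3 + 35x^2 - 146x - 336


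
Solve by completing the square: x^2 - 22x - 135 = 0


Start: x^2 - 22x - 135 = 0
Move constant: x^2 - 22x = 135
Half of -22 is -11, squared is 121
Add 121 to both sides: x^2 - 22x + 121 = 256
(x - 11)^2 = 256
x - 11 = ±16
x = 11 + 16 = 27 or x = 11 - 16 = -5

x = -5, x = 27


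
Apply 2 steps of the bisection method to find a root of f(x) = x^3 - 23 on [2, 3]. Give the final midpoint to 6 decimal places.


f(x) = x^3 - 23
f(2) = -15 < 0
f(3) = 4 > 0

Step 1: midpoint = (2.000000 + 3.000000)/2 = 2.500000
  f(2.500000) = -7.375000
  f(mid) < 0, so root is in [2.500000, 3.000000]

Step 2: midpoint = (2.500000 + 3.000000)/2 = 2.750000
  f(2.750000) = -2.203125
  f(mid) < 0, so root is in [2.750000, 3.000000]

midpoint = 2.750000


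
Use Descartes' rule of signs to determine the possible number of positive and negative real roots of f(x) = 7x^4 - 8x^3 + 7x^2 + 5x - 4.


Descartes' rule of signs:

For positive roots, count sign changes in f(x) = 7x^4 - 8x^3 + 7x^2 + 5x - 4:
Signs of coefficients: +, -, +, +, -
Number of sign changes: 3
Possible positive real roots: 3, 1

For negative roots, examine f(-x) = 7x^4 + 8x^3 + 7x^2 - 5x - 4:
Signs of coefficients: +, +, +, -, -
Number of sign changes: 1
Possible negative real roots: 1

Positive roots: 3 or 1; Negative roots: 1


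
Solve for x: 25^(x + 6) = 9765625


Express both sides with the same base.
9765625 = 25^5
Since the bases match, equate exponents: x + 6 = 5
So x = 5 - (6) = -1

x = -1


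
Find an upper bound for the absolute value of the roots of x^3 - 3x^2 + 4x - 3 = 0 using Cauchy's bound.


Cauchy's bound: all roots r satisfy |r| <= 1 + max(|a_i/a_n|) for i = 0,...,n-1
where a_n is the leading coefficient.

Coefficients: [1, -3, 4, -3]
Leading coefficient a_n = 1
Ratios |a_i/a_n|: 3, 4, 3
Maximum ratio: 4
Cauchy's bound: |r| <= 1 + 4 = 5

Upper bound = 5


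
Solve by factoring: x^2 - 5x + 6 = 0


We need two numbers that multiply to 6 and add to -5.
Those numbers are -3 and -2 (since (-3) * (-2) = 6 and (-3) + (-2) = -5).
So x^2 - 5x + 6 = (x - 3)(x - 2) = 0
Setting each factor to zero: x = 3 or x = 2

x = 2, x = 3


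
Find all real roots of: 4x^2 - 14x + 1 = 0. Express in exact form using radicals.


Using the quadratic formula: x = (-b ± sqrt(b^2 - 4ac)) / (2a)
Here a = 4, b = -14, c = 1
Discriminant = b^2 - 4ac = (-14)^2 - 4(4)(1) = 196 - 16 = 180
Since discriminant = 180 > 0, there are two real roots.
x = (14 ± 6*sqrt(5)) / 8
Simplifying: x = (7 ± 3*sqrt(5)) / 4
Numerically: x ≈ 3.4271 or x ≈ 0.0729

x = (7 + 3*sqrt(5)) / 4 or x = (7 - 3*sqrt(5)) / 4


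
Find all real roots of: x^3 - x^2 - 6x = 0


The constant term is 0, so x = 0 is a root. Factor out x:
  x(x^2 - x - 6) = 0
Solve the quadratic x^2 - x - 6 = 0: discriminant = (-1)^2 - 4(1)(-6) = 1 + 24 = 25.
sqrt(25) = 5, so x = (1 ± 5)/2: x = 3 or x = -2.

x = -2, x = 0, x = 3


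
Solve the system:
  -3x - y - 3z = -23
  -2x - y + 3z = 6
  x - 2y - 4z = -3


Using Cramer's rule. Expand each determinant along the first row.
D  = (-3)*[(-1)*(-4) - 3*(-2)] - (-1)*[(-2)*(-4) - 3*1] + (-3)*[(-2)*(-2) - (-1)*1]
  = (-3)*(10) - (-1)*(5) + (-3)*(5) = -40
Dx = (-23)*[(-1)*(-4) - 3*(-2)] - (-1)*[6*(-4) - 3*(-3)] + (-3)*[6*(-2) - (-1)*(-3)]
  = (-23)*(10) - (-1)*(-15) + (-3)*(-15) = -200
Dy = (-3)*[6*(-4) - 3*(-3)] - (-23)*[(-2)*(-4) - 3*1] + (-3)*[(-2)*(-3) - 6*1]
  = (-3)*(-15) - (-23)*(5) + (-3)*(0) = 160
Dz = (-3)*[(-1)*(-3) - 6*(-2)] - (-1)*[(-2)*(-3) - 6*1] + (-23)*[(-2)*(-2) - (-1)*1]
  = (-3)*(15) - (-1)*(0) + (-23)*(5) = -160
x = Dx/D = -200/-40 = 5, y = Dy/D = 160/-40 = -4, z = Dz/D = -160/-40 = 4
Check eq1: (-3)(5) + (-1)(-4) + (-3)(4) = -23 = -23 ✓
Check eq2: (-2)(5) + (-1)(-4) + (3)(4) = 6 = 6 ✓
Check eq3: (1)(5) + (-2)(-4) + (-4)(4) = -3 = -3 ✓

x = 5, y = -4, z = 4


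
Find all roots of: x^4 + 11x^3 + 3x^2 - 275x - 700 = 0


Let p(x) = x^4 + 11x^3 + 3x^2 - 275x - 700. By the rational root theorem (leading coefficient 1), any rational root is an integer divisor of 700: try ±1, ±2, ... in turn.
Test x = 1: value = -960 ≠ 0.
Test x = -1: value = -432 ≠ 0.
Test x = 2: value = -1134 ≠ 0.
Test x = -2: value = -210 ≠ 0.
Test x = 4: value = -792 ≠ 0.
Test x = -4: value = 0 ✓, so (x + 4) is a factor.
Synthetic division by (x + 4): bring down 1; 1(-4) + 11 = 7; 7(-4) + 3 = -25; (-25)(-4) - 275 = -175; (-175)(-4) - 700 = 0 → quotient x^3 + 7x^2 - 25x - 175, remainder 0.
Continue with the quotient x^3 + 7x^2 - 25x - 175 (candidates must divide 175).
Test x = 5: value = 0 ✓, so (x - 5) is a factor.
Synthetic division by (x - 5): bring down 1; 1(5) + 7 = 12; 12(5) - 25 = 35; 35(5) - 175 = 0 → quotient x^2 + 12x + 35, remainder 0.
Solve the quadratic x^2 + 12x + 35 = 0: discriminant = 12^2 - 4(1)(35) = 144 - 140 = 4.
sqrt(4) = 2, so x = (-12 ± 2)/2: x = -5 or x = -7.
Collecting all roots found:

x = -7, x = -5, x = -4, x = 5


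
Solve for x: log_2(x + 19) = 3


Convert to exponential form: x + 19 = 2^3 = 8
x = 8 - 19 = -11
Check: log_2(-11 + 19) = log_2(8) = log_2(8) = 3 ✓

x = -11


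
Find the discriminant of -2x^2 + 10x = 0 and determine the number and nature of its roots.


For ax^2 + bx + c = 0, discriminant D = b^2 - 4ac
Here a = -2, b = 10, c = 0
D = (10)^2 - 4(-2)(0) = 100 - 0 = 100

D = 100 > 0 and is a perfect square (sqrt = 10)
The equation has 2 distinct real rational roots.

Discriminant = 100, 2 distinct real rational roots


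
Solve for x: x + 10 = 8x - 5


Starting with: x + 10 = 8x - 5
Move all x terms to left: (1 - 8)x = -5 - 10
Simplify: -7x = -15
Divide both sides by -7: x = 15/7

x = 15/7


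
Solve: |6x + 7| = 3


An absolute value equation |expr| = 3 gives two cases:
Case 1: 6x + 7 = 3
  6x = -4, so x = -2/3
Case 2: 6x + 7 = -3
  6x = -10, so x = -5/3

x = -5/3, x = -2/3


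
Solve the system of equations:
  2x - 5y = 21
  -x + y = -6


Using Cramer's rule:
Determinant D = (2)(1) - (-1)(-5) = 2 - 5 = -3
Dx = (21)(1) - (-6)(-5) = 21 - 30 = -9
Dy = (2)(-6) - (-1)(21) = -12 + 21 = 9
x = Dx/D = -9/-3 = 3
y = Dy/D = 9/-3 = -3

x = 3, y = -3


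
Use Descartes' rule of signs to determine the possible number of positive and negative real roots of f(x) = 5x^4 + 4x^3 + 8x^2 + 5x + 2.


Descartes' rule of signs:

For positive roots, count sign changes in f(x) = 5x^4 + 4x^3 + 8x^2 + 5x + 2:
Signs of coefficients: +, +, +, +, +
Number of sign changes: 0
Possible positive real roots: 0

For negative roots, examine f(-x) = 5x^4 - 4x^3 + 8x^2 - 5x + 2:
Signs of coefficients: +, -, +, -, +
Number of sign changes: 4
Possible negative real roots: 4, 2, 0

Positive roots: 0; Negative roots: 4 or 2 or 0


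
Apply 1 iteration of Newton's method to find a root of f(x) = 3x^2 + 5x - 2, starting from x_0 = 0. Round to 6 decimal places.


Newton's method: x_(n+1) = x_n - f(x_n)/f'(x_n)
f(x) = 3x^2 + 5x - 2
f'(x) = 6x + 5

Iteration 1:
  f(0.000000) = -2.000000
  f'(0.000000) = 5.000000
  x_1 = 0.000000 - (-2.000000)/(5.000000) = 0.400000

x_1 = 0.400000


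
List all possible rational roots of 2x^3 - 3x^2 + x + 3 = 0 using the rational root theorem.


Rational root theorem: possible roots are ±p/q where:
  p divides the constant term (3): p ∈ {1, 3}
  q divides the leading coefficient (2): q ∈ {1, 2}

All possible rational roots: -3, -3/2, -1, -1/2, 1/2, 1, 3/2, 3

-3, -3/2, -1, -1/2, 1/2, 1, 3/2, 3


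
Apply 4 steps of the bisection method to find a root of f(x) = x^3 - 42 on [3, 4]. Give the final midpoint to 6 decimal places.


f(x) = x^3 - 42
f(3) = -15 < 0
f(4) = 22 > 0

Step 1: midpoint = (3.000000 + 4.000000)/2 = 3.500000
  f(3.500000) = 0.875000
  f(mid) > 0, so root is in [3.000000, 3.500000]

Step 2: midpoint = (3.000000 + 3.500000)/2 = 3.250000
  f(3.250000) = -7.671875
  f(mid) < 0, so root is in [3.250000, 3.500000]

Step 3: midpoint = (3.250000 + 3.500000)/2 = 3.375000
  f(3.375000) = -3.556641
  f(mid) < 0, so root is in [3.375000, 3.500000]

Step 4: midpoint = (3.375000 + 3.500000)/2 = 3.437500
  f(3.437500) = -1.381104
  f(mid) < 0, so root is in [3.437500, 3.500000]

midpoint = 3.437500


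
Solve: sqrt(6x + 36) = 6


Square both sides: 6x + 36 = 6^2 = 36
6x = 36 - 36 = 0
x = 0
Check: sqrt(6*0 + 36) = sqrt(36) = 6 ✓

x = 0


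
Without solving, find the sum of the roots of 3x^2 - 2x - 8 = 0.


By Vieta's formulas for ax^2 + bx + c = 0:
  Sum of roots = -b/a
  Product of roots = c/a

Here a = 3, b = -2, c = -8
Sum = -(-2)/3 = 2/3
Product = -8/3 = -8/3

Sum = 2/3
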